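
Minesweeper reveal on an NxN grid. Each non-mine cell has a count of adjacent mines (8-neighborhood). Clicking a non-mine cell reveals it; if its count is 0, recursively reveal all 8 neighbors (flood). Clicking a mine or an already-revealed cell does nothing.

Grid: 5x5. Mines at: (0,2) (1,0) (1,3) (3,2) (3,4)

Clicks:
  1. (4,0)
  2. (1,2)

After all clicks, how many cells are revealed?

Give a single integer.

Answer: 7

Derivation:
Click 1 (4,0) count=0: revealed 6 new [(2,0) (2,1) (3,0) (3,1) (4,0) (4,1)] -> total=6
Click 2 (1,2) count=2: revealed 1 new [(1,2)] -> total=7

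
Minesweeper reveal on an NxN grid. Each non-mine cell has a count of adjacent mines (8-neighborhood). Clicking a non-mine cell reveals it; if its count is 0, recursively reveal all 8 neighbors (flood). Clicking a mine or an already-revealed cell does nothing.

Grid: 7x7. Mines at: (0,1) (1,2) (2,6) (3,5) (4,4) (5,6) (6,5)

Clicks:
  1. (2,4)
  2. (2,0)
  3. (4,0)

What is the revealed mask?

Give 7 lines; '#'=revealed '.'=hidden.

Click 1 (2,4) count=1: revealed 1 new [(2,4)] -> total=1
Click 2 (2,0) count=0: revealed 24 new [(1,0) (1,1) (2,0) (2,1) (2,2) (2,3) (3,0) (3,1) (3,2) (3,3) (4,0) (4,1) (4,2) (4,3) (5,0) (5,1) (5,2) (5,3) (5,4) (6,0) (6,1) (6,2) (6,3) (6,4)] -> total=25
Click 3 (4,0) count=0: revealed 0 new [(none)] -> total=25

Answer: .......
##.....
#####..
####...
####...
#####..
#####..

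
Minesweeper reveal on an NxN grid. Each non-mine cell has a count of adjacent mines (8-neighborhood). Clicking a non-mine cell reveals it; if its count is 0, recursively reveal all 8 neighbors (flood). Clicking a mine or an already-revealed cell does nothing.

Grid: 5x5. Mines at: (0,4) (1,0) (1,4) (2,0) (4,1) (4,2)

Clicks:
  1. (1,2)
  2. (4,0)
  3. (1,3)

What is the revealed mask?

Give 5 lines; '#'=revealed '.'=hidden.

Answer: .###.
.###.
.###.
.###.
#....

Derivation:
Click 1 (1,2) count=0: revealed 12 new [(0,1) (0,2) (0,3) (1,1) (1,2) (1,3) (2,1) (2,2) (2,3) (3,1) (3,2) (3,3)] -> total=12
Click 2 (4,0) count=1: revealed 1 new [(4,0)] -> total=13
Click 3 (1,3) count=2: revealed 0 new [(none)] -> total=13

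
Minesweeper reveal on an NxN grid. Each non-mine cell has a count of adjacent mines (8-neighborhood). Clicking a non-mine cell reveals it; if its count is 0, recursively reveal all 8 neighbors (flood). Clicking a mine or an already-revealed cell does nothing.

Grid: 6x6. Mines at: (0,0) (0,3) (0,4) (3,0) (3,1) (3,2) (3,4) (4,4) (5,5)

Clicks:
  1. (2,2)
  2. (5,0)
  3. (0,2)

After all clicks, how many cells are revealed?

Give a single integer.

Click 1 (2,2) count=2: revealed 1 new [(2,2)] -> total=1
Click 2 (5,0) count=0: revealed 8 new [(4,0) (4,1) (4,2) (4,3) (5,0) (5,1) (5,2) (5,3)] -> total=9
Click 3 (0,2) count=1: revealed 1 new [(0,2)] -> total=10

Answer: 10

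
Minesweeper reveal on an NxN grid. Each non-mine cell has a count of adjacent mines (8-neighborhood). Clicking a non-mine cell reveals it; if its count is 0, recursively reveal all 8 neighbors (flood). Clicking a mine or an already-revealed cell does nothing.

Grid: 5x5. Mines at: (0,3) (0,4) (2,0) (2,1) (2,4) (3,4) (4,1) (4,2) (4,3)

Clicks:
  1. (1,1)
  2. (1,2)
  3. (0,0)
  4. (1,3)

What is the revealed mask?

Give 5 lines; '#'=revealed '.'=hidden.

Answer: ###..
####.
.....
.....
.....

Derivation:
Click 1 (1,1) count=2: revealed 1 new [(1,1)] -> total=1
Click 2 (1,2) count=2: revealed 1 new [(1,2)] -> total=2
Click 3 (0,0) count=0: revealed 4 new [(0,0) (0,1) (0,2) (1,0)] -> total=6
Click 4 (1,3) count=3: revealed 1 new [(1,3)] -> total=7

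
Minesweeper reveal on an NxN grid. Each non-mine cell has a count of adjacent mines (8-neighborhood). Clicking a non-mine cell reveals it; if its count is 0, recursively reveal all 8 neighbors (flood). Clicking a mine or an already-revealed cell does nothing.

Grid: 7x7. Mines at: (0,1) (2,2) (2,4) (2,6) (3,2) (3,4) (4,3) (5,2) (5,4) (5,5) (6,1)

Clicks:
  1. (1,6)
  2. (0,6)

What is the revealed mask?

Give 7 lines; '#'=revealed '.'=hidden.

Answer: ..#####
..#####
.......
.......
.......
.......
.......

Derivation:
Click 1 (1,6) count=1: revealed 1 new [(1,6)] -> total=1
Click 2 (0,6) count=0: revealed 9 new [(0,2) (0,3) (0,4) (0,5) (0,6) (1,2) (1,3) (1,4) (1,5)] -> total=10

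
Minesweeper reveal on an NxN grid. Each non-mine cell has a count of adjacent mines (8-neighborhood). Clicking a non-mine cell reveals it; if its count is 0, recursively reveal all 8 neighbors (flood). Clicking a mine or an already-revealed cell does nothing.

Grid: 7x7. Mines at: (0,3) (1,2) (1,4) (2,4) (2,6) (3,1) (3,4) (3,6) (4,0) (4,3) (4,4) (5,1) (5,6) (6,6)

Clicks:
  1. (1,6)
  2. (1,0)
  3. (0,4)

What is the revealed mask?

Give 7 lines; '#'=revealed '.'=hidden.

Click 1 (1,6) count=1: revealed 1 new [(1,6)] -> total=1
Click 2 (1,0) count=0: revealed 6 new [(0,0) (0,1) (1,0) (1,1) (2,0) (2,1)] -> total=7
Click 3 (0,4) count=2: revealed 1 new [(0,4)] -> total=8

Answer: ##..#..
##....#
##.....
.......
.......
.......
.......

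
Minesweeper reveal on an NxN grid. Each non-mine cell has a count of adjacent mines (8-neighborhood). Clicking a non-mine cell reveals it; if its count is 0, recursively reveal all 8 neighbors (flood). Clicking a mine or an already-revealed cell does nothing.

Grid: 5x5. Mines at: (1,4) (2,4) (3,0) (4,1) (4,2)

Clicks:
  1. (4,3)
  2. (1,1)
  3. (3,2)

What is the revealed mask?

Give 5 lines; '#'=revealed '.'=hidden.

Answer: ####.
####.
####.
.###.
...#.

Derivation:
Click 1 (4,3) count=1: revealed 1 new [(4,3)] -> total=1
Click 2 (1,1) count=0: revealed 15 new [(0,0) (0,1) (0,2) (0,3) (1,0) (1,1) (1,2) (1,3) (2,0) (2,1) (2,2) (2,3) (3,1) (3,2) (3,3)] -> total=16
Click 3 (3,2) count=2: revealed 0 new [(none)] -> total=16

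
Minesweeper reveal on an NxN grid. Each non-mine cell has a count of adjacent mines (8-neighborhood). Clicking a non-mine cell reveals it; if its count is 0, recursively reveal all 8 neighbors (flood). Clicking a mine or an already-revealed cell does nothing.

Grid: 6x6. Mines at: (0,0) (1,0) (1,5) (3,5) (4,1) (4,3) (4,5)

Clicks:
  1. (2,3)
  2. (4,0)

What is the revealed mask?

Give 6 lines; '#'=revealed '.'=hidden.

Answer: .####.
.####.
.####.
.####.
#.....
......

Derivation:
Click 1 (2,3) count=0: revealed 16 new [(0,1) (0,2) (0,3) (0,4) (1,1) (1,2) (1,3) (1,4) (2,1) (2,2) (2,3) (2,4) (3,1) (3,2) (3,3) (3,4)] -> total=16
Click 2 (4,0) count=1: revealed 1 new [(4,0)] -> total=17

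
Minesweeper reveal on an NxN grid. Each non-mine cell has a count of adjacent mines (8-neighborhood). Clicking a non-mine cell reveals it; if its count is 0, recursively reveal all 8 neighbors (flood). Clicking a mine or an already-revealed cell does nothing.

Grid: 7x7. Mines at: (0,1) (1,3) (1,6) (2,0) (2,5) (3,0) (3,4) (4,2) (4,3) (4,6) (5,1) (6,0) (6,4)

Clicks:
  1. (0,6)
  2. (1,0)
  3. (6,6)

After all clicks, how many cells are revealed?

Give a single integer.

Answer: 6

Derivation:
Click 1 (0,6) count=1: revealed 1 new [(0,6)] -> total=1
Click 2 (1,0) count=2: revealed 1 new [(1,0)] -> total=2
Click 3 (6,6) count=0: revealed 4 new [(5,5) (5,6) (6,5) (6,6)] -> total=6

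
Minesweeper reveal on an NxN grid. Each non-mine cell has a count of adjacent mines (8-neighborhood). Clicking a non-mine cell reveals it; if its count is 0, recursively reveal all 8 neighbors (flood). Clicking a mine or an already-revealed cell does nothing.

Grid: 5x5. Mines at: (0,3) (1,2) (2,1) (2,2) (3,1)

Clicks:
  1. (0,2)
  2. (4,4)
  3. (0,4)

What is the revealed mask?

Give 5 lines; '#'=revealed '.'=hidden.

Click 1 (0,2) count=2: revealed 1 new [(0,2)] -> total=1
Click 2 (4,4) count=0: revealed 10 new [(1,3) (1,4) (2,3) (2,4) (3,2) (3,3) (3,4) (4,2) (4,3) (4,4)] -> total=11
Click 3 (0,4) count=1: revealed 1 new [(0,4)] -> total=12

Answer: ..#.#
...##
...##
..###
..###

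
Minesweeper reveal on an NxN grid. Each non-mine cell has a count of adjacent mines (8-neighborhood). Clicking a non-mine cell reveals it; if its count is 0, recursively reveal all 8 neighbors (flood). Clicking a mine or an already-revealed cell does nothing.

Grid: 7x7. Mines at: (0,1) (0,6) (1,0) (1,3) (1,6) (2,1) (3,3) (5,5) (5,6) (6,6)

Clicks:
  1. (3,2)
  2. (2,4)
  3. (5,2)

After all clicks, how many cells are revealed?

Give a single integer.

Answer: 19

Derivation:
Click 1 (3,2) count=2: revealed 1 new [(3,2)] -> total=1
Click 2 (2,4) count=2: revealed 1 new [(2,4)] -> total=2
Click 3 (5,2) count=0: revealed 17 new [(3,0) (3,1) (4,0) (4,1) (4,2) (4,3) (4,4) (5,0) (5,1) (5,2) (5,3) (5,4) (6,0) (6,1) (6,2) (6,3) (6,4)] -> total=19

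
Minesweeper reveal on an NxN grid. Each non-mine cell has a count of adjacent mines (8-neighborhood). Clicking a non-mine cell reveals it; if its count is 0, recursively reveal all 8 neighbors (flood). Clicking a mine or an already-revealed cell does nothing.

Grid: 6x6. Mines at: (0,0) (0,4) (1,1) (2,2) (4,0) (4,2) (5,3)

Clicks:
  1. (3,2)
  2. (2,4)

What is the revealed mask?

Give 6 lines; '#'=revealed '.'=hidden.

Click 1 (3,2) count=2: revealed 1 new [(3,2)] -> total=1
Click 2 (2,4) count=0: revealed 14 new [(1,3) (1,4) (1,5) (2,3) (2,4) (2,5) (3,3) (3,4) (3,5) (4,3) (4,4) (4,5) (5,4) (5,5)] -> total=15

Answer: ......
...###
...###
..####
...###
....##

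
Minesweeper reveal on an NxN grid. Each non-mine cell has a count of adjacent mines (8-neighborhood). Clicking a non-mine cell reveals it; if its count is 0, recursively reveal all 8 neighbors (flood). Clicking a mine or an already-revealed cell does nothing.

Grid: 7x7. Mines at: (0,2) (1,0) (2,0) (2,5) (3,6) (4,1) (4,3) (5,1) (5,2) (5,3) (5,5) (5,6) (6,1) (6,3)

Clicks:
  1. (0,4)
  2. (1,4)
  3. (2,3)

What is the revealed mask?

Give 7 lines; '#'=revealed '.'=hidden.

Click 1 (0,4) count=0: revealed 8 new [(0,3) (0,4) (0,5) (0,6) (1,3) (1,4) (1,5) (1,6)] -> total=8
Click 2 (1,4) count=1: revealed 0 new [(none)] -> total=8
Click 3 (2,3) count=0: revealed 10 new [(1,1) (1,2) (2,1) (2,2) (2,3) (2,4) (3,1) (3,2) (3,3) (3,4)] -> total=18

Answer: ...####
.######
.####..
.####..
.......
.......
.......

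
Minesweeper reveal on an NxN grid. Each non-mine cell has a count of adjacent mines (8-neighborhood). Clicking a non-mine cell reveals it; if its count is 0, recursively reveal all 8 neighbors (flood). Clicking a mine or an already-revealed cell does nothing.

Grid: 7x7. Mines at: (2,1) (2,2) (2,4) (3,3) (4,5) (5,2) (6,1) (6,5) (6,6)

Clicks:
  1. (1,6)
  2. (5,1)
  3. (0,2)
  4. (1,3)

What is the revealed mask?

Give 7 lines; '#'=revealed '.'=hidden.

Answer: #######
#######
.....##
.....##
.......
.#.....
.......

Derivation:
Click 1 (1,6) count=0: revealed 18 new [(0,0) (0,1) (0,2) (0,3) (0,4) (0,5) (0,6) (1,0) (1,1) (1,2) (1,3) (1,4) (1,5) (1,6) (2,5) (2,6) (3,5) (3,6)] -> total=18
Click 2 (5,1) count=2: revealed 1 new [(5,1)] -> total=19
Click 3 (0,2) count=0: revealed 0 new [(none)] -> total=19
Click 4 (1,3) count=2: revealed 0 new [(none)] -> total=19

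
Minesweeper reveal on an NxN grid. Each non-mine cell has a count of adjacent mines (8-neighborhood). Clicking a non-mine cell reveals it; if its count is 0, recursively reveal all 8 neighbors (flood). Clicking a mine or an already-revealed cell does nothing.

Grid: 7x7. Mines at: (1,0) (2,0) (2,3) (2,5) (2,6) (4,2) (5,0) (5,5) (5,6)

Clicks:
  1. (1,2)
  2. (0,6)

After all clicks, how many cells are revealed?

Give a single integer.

Answer: 12

Derivation:
Click 1 (1,2) count=1: revealed 1 new [(1,2)] -> total=1
Click 2 (0,6) count=0: revealed 11 new [(0,1) (0,2) (0,3) (0,4) (0,5) (0,6) (1,1) (1,3) (1,4) (1,5) (1,6)] -> total=12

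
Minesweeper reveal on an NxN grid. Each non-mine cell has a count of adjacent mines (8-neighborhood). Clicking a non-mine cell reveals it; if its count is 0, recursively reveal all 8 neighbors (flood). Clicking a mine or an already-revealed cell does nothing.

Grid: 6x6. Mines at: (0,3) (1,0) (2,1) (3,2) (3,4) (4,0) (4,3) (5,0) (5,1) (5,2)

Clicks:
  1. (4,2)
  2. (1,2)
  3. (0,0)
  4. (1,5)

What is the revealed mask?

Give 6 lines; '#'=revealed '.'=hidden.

Click 1 (4,2) count=4: revealed 1 new [(4,2)] -> total=1
Click 2 (1,2) count=2: revealed 1 new [(1,2)] -> total=2
Click 3 (0,0) count=1: revealed 1 new [(0,0)] -> total=3
Click 4 (1,5) count=0: revealed 6 new [(0,4) (0,5) (1,4) (1,5) (2,4) (2,5)] -> total=9

Answer: #...##
..#.##
....##
......
..#...
......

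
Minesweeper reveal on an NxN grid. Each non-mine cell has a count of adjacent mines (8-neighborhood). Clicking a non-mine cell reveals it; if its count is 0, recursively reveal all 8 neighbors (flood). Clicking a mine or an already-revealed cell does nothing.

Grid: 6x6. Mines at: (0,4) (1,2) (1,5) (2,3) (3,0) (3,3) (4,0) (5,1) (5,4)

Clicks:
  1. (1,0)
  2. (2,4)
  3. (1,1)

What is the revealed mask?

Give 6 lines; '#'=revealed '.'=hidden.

Answer: ##....
##....
##..#.
......
......
......

Derivation:
Click 1 (1,0) count=0: revealed 6 new [(0,0) (0,1) (1,0) (1,1) (2,0) (2,1)] -> total=6
Click 2 (2,4) count=3: revealed 1 new [(2,4)] -> total=7
Click 3 (1,1) count=1: revealed 0 new [(none)] -> total=7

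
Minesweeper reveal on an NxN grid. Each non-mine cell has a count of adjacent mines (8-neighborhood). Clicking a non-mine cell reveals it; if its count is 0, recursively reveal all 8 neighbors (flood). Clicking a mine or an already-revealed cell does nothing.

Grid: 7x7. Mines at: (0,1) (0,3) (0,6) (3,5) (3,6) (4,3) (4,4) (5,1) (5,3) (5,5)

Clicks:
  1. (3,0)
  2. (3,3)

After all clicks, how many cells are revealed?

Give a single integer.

Answer: 18

Derivation:
Click 1 (3,0) count=0: revealed 18 new [(1,0) (1,1) (1,2) (1,3) (1,4) (2,0) (2,1) (2,2) (2,3) (2,4) (3,0) (3,1) (3,2) (3,3) (3,4) (4,0) (4,1) (4,2)] -> total=18
Click 2 (3,3) count=2: revealed 0 new [(none)] -> total=18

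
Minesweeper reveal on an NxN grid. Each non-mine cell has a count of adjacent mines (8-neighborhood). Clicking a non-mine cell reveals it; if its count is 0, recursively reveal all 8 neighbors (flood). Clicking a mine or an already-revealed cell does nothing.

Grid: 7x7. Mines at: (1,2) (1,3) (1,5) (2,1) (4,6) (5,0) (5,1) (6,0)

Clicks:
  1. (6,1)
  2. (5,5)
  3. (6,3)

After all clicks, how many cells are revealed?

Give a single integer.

Click 1 (6,1) count=3: revealed 1 new [(6,1)] -> total=1
Click 2 (5,5) count=1: revealed 1 new [(5,5)] -> total=2
Click 3 (6,3) count=0: revealed 21 new [(2,2) (2,3) (2,4) (2,5) (3,2) (3,3) (3,4) (3,5) (4,2) (4,3) (4,4) (4,5) (5,2) (5,3) (5,4) (5,6) (6,2) (6,3) (6,4) (6,5) (6,6)] -> total=23

Answer: 23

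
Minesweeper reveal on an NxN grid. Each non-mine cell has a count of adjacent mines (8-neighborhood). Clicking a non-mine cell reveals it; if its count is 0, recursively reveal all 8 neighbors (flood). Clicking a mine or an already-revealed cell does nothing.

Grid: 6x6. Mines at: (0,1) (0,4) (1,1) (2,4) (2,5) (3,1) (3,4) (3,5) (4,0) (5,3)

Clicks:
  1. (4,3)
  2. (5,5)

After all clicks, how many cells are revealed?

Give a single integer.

Answer: 5

Derivation:
Click 1 (4,3) count=2: revealed 1 new [(4,3)] -> total=1
Click 2 (5,5) count=0: revealed 4 new [(4,4) (4,5) (5,4) (5,5)] -> total=5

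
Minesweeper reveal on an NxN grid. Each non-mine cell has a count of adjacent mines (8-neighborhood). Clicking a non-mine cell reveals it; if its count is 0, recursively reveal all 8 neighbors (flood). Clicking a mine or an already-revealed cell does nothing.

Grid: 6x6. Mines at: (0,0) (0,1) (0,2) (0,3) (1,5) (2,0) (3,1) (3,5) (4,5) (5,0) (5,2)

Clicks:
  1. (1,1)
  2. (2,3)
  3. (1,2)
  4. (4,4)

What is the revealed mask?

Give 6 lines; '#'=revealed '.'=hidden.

Answer: ......
.####.
..###.
..###.
..###.
......

Derivation:
Click 1 (1,1) count=4: revealed 1 new [(1,1)] -> total=1
Click 2 (2,3) count=0: revealed 12 new [(1,2) (1,3) (1,4) (2,2) (2,3) (2,4) (3,2) (3,3) (3,4) (4,2) (4,3) (4,4)] -> total=13
Click 3 (1,2) count=3: revealed 0 new [(none)] -> total=13
Click 4 (4,4) count=2: revealed 0 new [(none)] -> total=13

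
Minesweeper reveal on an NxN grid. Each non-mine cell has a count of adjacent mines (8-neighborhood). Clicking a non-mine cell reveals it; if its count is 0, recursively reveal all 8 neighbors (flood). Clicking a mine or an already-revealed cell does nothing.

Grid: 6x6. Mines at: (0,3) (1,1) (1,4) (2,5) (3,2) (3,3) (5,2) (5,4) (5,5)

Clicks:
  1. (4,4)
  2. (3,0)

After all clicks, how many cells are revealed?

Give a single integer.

Click 1 (4,4) count=3: revealed 1 new [(4,4)] -> total=1
Click 2 (3,0) count=0: revealed 8 new [(2,0) (2,1) (3,0) (3,1) (4,0) (4,1) (5,0) (5,1)] -> total=9

Answer: 9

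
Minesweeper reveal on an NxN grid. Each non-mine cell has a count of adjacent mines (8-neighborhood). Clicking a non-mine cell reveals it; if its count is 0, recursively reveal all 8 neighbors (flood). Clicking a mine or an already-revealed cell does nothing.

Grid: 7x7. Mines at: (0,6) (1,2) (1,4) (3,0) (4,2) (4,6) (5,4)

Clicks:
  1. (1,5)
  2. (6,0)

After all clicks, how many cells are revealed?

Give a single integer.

Answer: 11

Derivation:
Click 1 (1,5) count=2: revealed 1 new [(1,5)] -> total=1
Click 2 (6,0) count=0: revealed 10 new [(4,0) (4,1) (5,0) (5,1) (5,2) (5,3) (6,0) (6,1) (6,2) (6,3)] -> total=11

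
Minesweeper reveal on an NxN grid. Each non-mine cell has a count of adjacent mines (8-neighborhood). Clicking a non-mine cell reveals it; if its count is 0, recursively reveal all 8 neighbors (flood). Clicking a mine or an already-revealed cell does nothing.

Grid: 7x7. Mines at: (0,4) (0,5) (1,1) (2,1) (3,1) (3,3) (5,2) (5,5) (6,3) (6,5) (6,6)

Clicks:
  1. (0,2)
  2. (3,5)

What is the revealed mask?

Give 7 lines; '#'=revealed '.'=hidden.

Answer: ..#....
....###
....###
....###
....###
.......
.......

Derivation:
Click 1 (0,2) count=1: revealed 1 new [(0,2)] -> total=1
Click 2 (3,5) count=0: revealed 12 new [(1,4) (1,5) (1,6) (2,4) (2,5) (2,6) (3,4) (3,5) (3,6) (4,4) (4,5) (4,6)] -> total=13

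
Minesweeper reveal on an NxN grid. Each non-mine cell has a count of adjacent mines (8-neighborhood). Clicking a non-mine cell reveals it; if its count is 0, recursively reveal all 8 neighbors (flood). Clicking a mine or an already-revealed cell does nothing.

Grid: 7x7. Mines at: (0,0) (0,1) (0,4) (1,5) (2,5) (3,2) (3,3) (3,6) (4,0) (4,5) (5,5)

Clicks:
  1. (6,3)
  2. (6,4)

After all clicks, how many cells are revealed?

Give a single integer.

Click 1 (6,3) count=0: revealed 14 new [(4,1) (4,2) (4,3) (4,4) (5,0) (5,1) (5,2) (5,3) (5,4) (6,0) (6,1) (6,2) (6,3) (6,4)] -> total=14
Click 2 (6,4) count=1: revealed 0 new [(none)] -> total=14

Answer: 14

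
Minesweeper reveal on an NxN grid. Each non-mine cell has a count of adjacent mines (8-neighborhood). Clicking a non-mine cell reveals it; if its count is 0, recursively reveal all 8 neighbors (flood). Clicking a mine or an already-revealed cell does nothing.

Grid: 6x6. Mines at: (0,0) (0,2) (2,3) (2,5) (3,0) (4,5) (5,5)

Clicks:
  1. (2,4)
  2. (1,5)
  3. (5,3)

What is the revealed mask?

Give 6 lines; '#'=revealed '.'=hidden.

Answer: ......
.....#
....#.
.####.
#####.
#####.

Derivation:
Click 1 (2,4) count=2: revealed 1 new [(2,4)] -> total=1
Click 2 (1,5) count=1: revealed 1 new [(1,5)] -> total=2
Click 3 (5,3) count=0: revealed 14 new [(3,1) (3,2) (3,3) (3,4) (4,0) (4,1) (4,2) (4,3) (4,4) (5,0) (5,1) (5,2) (5,3) (5,4)] -> total=16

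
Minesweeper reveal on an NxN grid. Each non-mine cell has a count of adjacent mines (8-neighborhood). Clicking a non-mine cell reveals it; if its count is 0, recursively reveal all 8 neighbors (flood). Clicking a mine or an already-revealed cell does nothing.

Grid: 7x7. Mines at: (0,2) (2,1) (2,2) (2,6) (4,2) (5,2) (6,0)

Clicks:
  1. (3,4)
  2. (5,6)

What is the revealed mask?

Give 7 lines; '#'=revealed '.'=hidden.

Click 1 (3,4) count=0: revealed 27 new [(0,3) (0,4) (0,5) (0,6) (1,3) (1,4) (1,5) (1,6) (2,3) (2,4) (2,5) (3,3) (3,4) (3,5) (3,6) (4,3) (4,4) (4,5) (4,6) (5,3) (5,4) (5,5) (5,6) (6,3) (6,4) (6,5) (6,6)] -> total=27
Click 2 (5,6) count=0: revealed 0 new [(none)] -> total=27

Answer: ...####
...####
...###.
...####
...####
...####
...####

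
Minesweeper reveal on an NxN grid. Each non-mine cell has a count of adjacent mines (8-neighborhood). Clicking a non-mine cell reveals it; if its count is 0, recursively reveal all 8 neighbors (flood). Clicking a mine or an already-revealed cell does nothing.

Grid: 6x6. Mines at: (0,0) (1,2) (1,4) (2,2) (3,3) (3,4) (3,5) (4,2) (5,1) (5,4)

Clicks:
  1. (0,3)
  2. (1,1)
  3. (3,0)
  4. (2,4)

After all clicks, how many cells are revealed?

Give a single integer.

Click 1 (0,3) count=2: revealed 1 new [(0,3)] -> total=1
Click 2 (1,1) count=3: revealed 1 new [(1,1)] -> total=2
Click 3 (3,0) count=0: revealed 7 new [(1,0) (2,0) (2,1) (3,0) (3,1) (4,0) (4,1)] -> total=9
Click 4 (2,4) count=4: revealed 1 new [(2,4)] -> total=10

Answer: 10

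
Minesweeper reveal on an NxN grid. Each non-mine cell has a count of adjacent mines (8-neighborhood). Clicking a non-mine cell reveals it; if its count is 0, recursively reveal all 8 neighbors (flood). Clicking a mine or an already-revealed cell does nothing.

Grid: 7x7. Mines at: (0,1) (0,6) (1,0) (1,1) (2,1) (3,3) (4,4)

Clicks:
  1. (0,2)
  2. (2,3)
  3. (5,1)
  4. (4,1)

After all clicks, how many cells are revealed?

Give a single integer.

Answer: 40

Derivation:
Click 1 (0,2) count=2: revealed 1 new [(0,2)] -> total=1
Click 2 (2,3) count=1: revealed 1 new [(2,3)] -> total=2
Click 3 (5,1) count=0: revealed 38 new [(0,3) (0,4) (0,5) (1,2) (1,3) (1,4) (1,5) (1,6) (2,2) (2,4) (2,5) (2,6) (3,0) (3,1) (3,2) (3,4) (3,5) (3,6) (4,0) (4,1) (4,2) (4,3) (4,5) (4,6) (5,0) (5,1) (5,2) (5,3) (5,4) (5,5) (5,6) (6,0) (6,1) (6,2) (6,3) (6,4) (6,5) (6,6)] -> total=40
Click 4 (4,1) count=0: revealed 0 new [(none)] -> total=40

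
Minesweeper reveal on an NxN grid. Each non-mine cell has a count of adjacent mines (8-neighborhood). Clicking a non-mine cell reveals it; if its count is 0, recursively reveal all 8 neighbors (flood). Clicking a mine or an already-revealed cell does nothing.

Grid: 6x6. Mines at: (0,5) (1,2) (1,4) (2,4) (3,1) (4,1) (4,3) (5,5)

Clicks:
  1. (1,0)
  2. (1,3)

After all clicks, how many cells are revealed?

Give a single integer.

Answer: 7

Derivation:
Click 1 (1,0) count=0: revealed 6 new [(0,0) (0,1) (1,0) (1,1) (2,0) (2,1)] -> total=6
Click 2 (1,3) count=3: revealed 1 new [(1,3)] -> total=7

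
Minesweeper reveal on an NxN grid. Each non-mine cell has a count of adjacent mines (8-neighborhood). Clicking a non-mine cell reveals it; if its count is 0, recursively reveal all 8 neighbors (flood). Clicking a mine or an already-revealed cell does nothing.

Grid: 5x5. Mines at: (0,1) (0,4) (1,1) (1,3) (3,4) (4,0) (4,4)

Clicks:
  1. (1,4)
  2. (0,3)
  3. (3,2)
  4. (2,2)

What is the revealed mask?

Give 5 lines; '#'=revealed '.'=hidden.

Click 1 (1,4) count=2: revealed 1 new [(1,4)] -> total=1
Click 2 (0,3) count=2: revealed 1 new [(0,3)] -> total=2
Click 3 (3,2) count=0: revealed 9 new [(2,1) (2,2) (2,3) (3,1) (3,2) (3,3) (4,1) (4,2) (4,3)] -> total=11
Click 4 (2,2) count=2: revealed 0 new [(none)] -> total=11

Answer: ...#.
....#
.###.
.###.
.###.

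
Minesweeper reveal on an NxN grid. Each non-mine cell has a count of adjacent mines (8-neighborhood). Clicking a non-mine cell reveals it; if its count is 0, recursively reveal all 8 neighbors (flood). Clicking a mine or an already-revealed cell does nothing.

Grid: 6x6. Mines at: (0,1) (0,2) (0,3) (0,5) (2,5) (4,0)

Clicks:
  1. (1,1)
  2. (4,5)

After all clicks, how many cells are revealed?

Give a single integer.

Click 1 (1,1) count=2: revealed 1 new [(1,1)] -> total=1
Click 2 (4,5) count=0: revealed 25 new [(1,0) (1,2) (1,3) (1,4) (2,0) (2,1) (2,2) (2,3) (2,4) (3,0) (3,1) (3,2) (3,3) (3,4) (3,5) (4,1) (4,2) (4,3) (4,4) (4,5) (5,1) (5,2) (5,3) (5,4) (5,5)] -> total=26

Answer: 26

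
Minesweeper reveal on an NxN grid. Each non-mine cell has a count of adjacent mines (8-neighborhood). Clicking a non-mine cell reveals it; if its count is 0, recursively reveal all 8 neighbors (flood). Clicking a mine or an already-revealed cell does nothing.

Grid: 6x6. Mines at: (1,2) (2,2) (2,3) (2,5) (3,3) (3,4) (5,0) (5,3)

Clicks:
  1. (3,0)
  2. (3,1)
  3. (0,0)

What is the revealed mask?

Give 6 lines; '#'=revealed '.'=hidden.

Answer: ##....
##....
##....
##....
##....
......

Derivation:
Click 1 (3,0) count=0: revealed 10 new [(0,0) (0,1) (1,0) (1,1) (2,0) (2,1) (3,0) (3,1) (4,0) (4,1)] -> total=10
Click 2 (3,1) count=1: revealed 0 new [(none)] -> total=10
Click 3 (0,0) count=0: revealed 0 new [(none)] -> total=10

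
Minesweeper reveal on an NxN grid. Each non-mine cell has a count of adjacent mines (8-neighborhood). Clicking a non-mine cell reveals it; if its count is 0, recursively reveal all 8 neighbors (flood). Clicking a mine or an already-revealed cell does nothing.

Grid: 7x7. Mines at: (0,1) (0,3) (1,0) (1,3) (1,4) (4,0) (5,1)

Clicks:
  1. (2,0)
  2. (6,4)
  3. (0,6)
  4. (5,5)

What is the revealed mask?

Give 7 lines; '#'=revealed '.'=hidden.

Click 1 (2,0) count=1: revealed 1 new [(2,0)] -> total=1
Click 2 (6,4) count=0: revealed 32 new [(0,5) (0,6) (1,5) (1,6) (2,1) (2,2) (2,3) (2,4) (2,5) (2,6) (3,1) (3,2) (3,3) (3,4) (3,5) (3,6) (4,1) (4,2) (4,3) (4,4) (4,5) (4,6) (5,2) (5,3) (5,4) (5,5) (5,6) (6,2) (6,3) (6,4) (6,5) (6,6)] -> total=33
Click 3 (0,6) count=0: revealed 0 new [(none)] -> total=33
Click 4 (5,5) count=0: revealed 0 new [(none)] -> total=33

Answer: .....##
.....##
#######
.######
.######
..#####
..#####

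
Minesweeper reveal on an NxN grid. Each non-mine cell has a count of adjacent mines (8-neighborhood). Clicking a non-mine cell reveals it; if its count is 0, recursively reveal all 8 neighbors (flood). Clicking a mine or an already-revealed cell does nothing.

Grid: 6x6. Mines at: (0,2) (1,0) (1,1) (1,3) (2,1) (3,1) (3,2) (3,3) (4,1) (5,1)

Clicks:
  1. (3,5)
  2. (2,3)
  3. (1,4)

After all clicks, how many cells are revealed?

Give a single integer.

Click 1 (3,5) count=0: revealed 16 new [(0,4) (0,5) (1,4) (1,5) (2,4) (2,5) (3,4) (3,5) (4,2) (4,3) (4,4) (4,5) (5,2) (5,3) (5,4) (5,5)] -> total=16
Click 2 (2,3) count=3: revealed 1 new [(2,3)] -> total=17
Click 3 (1,4) count=1: revealed 0 new [(none)] -> total=17

Answer: 17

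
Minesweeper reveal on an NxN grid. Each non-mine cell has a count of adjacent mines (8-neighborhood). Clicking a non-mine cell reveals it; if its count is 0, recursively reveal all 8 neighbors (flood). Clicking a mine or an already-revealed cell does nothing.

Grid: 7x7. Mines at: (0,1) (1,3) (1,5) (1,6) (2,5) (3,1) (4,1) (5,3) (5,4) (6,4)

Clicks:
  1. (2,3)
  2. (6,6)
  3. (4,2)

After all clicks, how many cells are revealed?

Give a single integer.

Click 1 (2,3) count=1: revealed 1 new [(2,3)] -> total=1
Click 2 (6,6) count=0: revealed 8 new [(3,5) (3,6) (4,5) (4,6) (5,5) (5,6) (6,5) (6,6)] -> total=9
Click 3 (4,2) count=3: revealed 1 new [(4,2)] -> total=10

Answer: 10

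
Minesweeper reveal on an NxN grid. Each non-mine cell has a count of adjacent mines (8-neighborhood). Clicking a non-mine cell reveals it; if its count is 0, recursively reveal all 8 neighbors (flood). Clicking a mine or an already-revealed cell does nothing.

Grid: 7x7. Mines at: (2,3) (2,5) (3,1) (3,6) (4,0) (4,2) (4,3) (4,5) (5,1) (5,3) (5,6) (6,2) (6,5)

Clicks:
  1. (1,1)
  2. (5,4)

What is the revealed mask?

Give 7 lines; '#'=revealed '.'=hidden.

Answer: #######
#######
###....
.......
.......
....#..
.......

Derivation:
Click 1 (1,1) count=0: revealed 17 new [(0,0) (0,1) (0,2) (0,3) (0,4) (0,5) (0,6) (1,0) (1,1) (1,2) (1,3) (1,4) (1,5) (1,6) (2,0) (2,1) (2,2)] -> total=17
Click 2 (5,4) count=4: revealed 1 new [(5,4)] -> total=18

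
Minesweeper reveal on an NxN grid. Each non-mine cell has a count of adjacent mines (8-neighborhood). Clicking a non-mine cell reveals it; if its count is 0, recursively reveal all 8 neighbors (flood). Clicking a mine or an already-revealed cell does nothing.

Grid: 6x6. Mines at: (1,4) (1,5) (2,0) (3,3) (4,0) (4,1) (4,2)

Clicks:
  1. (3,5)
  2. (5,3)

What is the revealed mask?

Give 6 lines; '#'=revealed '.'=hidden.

Answer: ......
......
....##
....##
...###
...###

Derivation:
Click 1 (3,5) count=0: revealed 10 new [(2,4) (2,5) (3,4) (3,5) (4,3) (4,4) (4,5) (5,3) (5,4) (5,5)] -> total=10
Click 2 (5,3) count=1: revealed 0 new [(none)] -> total=10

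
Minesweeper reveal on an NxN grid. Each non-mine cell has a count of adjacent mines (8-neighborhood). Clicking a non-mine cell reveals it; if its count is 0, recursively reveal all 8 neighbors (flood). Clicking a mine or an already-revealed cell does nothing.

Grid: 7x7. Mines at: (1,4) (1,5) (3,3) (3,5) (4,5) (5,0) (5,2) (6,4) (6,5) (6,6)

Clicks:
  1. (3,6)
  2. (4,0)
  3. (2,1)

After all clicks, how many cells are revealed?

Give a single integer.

Answer: 19

Derivation:
Click 1 (3,6) count=2: revealed 1 new [(3,6)] -> total=1
Click 2 (4,0) count=1: revealed 1 new [(4,0)] -> total=2
Click 3 (2,1) count=0: revealed 17 new [(0,0) (0,1) (0,2) (0,3) (1,0) (1,1) (1,2) (1,3) (2,0) (2,1) (2,2) (2,3) (3,0) (3,1) (3,2) (4,1) (4,2)] -> total=19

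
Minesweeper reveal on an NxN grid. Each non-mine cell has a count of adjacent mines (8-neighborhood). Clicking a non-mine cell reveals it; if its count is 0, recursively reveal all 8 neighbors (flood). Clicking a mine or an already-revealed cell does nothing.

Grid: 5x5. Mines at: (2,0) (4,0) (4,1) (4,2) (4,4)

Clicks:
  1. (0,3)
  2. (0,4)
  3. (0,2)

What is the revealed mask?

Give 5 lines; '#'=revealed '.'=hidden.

Answer: #####
#####
.####
.####
.....

Derivation:
Click 1 (0,3) count=0: revealed 18 new [(0,0) (0,1) (0,2) (0,3) (0,4) (1,0) (1,1) (1,2) (1,3) (1,4) (2,1) (2,2) (2,3) (2,4) (3,1) (3,2) (3,3) (3,4)] -> total=18
Click 2 (0,4) count=0: revealed 0 new [(none)] -> total=18
Click 3 (0,2) count=0: revealed 0 new [(none)] -> total=18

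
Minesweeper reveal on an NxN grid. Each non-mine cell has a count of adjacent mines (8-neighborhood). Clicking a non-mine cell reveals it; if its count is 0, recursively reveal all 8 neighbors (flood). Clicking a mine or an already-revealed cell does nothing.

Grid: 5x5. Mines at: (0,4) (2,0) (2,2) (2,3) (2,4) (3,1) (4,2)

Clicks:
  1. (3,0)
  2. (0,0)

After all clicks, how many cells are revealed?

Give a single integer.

Click 1 (3,0) count=2: revealed 1 new [(3,0)] -> total=1
Click 2 (0,0) count=0: revealed 8 new [(0,0) (0,1) (0,2) (0,3) (1,0) (1,1) (1,2) (1,3)] -> total=9

Answer: 9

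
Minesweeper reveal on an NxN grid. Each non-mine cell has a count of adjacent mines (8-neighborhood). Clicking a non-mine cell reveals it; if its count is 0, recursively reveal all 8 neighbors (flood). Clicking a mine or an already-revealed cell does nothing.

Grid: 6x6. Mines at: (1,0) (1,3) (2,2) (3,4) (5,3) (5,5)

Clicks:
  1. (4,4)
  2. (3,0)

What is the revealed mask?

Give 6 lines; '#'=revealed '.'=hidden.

Click 1 (4,4) count=3: revealed 1 new [(4,4)] -> total=1
Click 2 (3,0) count=0: revealed 11 new [(2,0) (2,1) (3,0) (3,1) (3,2) (4,0) (4,1) (4,2) (5,0) (5,1) (5,2)] -> total=12

Answer: ......
......
##....
###...
###.#.
###...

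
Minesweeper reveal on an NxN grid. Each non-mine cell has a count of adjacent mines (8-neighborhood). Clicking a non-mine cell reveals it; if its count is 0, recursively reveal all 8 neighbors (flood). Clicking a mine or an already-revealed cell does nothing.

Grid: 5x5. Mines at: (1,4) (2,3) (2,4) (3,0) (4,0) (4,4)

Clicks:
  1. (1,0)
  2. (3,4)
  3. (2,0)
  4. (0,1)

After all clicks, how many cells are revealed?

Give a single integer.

Answer: 12

Derivation:
Click 1 (1,0) count=0: revealed 11 new [(0,0) (0,1) (0,2) (0,3) (1,0) (1,1) (1,2) (1,3) (2,0) (2,1) (2,2)] -> total=11
Click 2 (3,4) count=3: revealed 1 new [(3,4)] -> total=12
Click 3 (2,0) count=1: revealed 0 new [(none)] -> total=12
Click 4 (0,1) count=0: revealed 0 new [(none)] -> total=12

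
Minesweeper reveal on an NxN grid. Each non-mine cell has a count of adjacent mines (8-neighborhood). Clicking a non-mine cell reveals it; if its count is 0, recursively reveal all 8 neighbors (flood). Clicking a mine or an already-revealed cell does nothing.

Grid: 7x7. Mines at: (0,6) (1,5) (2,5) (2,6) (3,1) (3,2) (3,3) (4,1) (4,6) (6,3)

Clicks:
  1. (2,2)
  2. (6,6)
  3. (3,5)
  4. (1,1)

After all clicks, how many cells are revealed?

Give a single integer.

Click 1 (2,2) count=3: revealed 1 new [(2,2)] -> total=1
Click 2 (6,6) count=0: revealed 6 new [(5,4) (5,5) (5,6) (6,4) (6,5) (6,6)] -> total=7
Click 3 (3,5) count=3: revealed 1 new [(3,5)] -> total=8
Click 4 (1,1) count=0: revealed 14 new [(0,0) (0,1) (0,2) (0,3) (0,4) (1,0) (1,1) (1,2) (1,3) (1,4) (2,0) (2,1) (2,3) (2,4)] -> total=22

Answer: 22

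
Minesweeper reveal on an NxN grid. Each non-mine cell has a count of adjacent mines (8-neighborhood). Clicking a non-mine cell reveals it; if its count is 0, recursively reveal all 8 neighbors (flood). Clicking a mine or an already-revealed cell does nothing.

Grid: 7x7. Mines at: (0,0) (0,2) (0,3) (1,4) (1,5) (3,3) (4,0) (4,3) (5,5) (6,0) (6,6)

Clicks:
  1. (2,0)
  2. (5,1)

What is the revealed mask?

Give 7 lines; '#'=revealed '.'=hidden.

Click 1 (2,0) count=0: revealed 9 new [(1,0) (1,1) (1,2) (2,0) (2,1) (2,2) (3,0) (3,1) (3,2)] -> total=9
Click 2 (5,1) count=2: revealed 1 new [(5,1)] -> total=10

Answer: .......
###....
###....
###....
.......
.#.....
.......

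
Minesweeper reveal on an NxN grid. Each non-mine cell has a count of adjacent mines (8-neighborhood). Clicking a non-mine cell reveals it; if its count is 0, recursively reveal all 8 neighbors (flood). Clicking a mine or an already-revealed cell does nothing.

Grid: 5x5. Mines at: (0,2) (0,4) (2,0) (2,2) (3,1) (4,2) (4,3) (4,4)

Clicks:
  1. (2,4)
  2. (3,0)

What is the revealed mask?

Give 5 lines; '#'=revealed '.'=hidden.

Answer: .....
...##
...##
#..##
.....

Derivation:
Click 1 (2,4) count=0: revealed 6 new [(1,3) (1,4) (2,3) (2,4) (3,3) (3,4)] -> total=6
Click 2 (3,0) count=2: revealed 1 new [(3,0)] -> total=7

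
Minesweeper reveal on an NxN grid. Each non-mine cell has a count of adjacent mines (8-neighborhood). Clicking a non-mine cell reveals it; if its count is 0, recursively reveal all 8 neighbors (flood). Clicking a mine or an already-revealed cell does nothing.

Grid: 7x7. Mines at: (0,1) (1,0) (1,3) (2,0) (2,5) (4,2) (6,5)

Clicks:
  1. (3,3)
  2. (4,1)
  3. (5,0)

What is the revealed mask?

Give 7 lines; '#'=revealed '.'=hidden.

Click 1 (3,3) count=1: revealed 1 new [(3,3)] -> total=1
Click 2 (4,1) count=1: revealed 1 new [(4,1)] -> total=2
Click 3 (5,0) count=0: revealed 13 new [(3,0) (3,1) (4,0) (5,0) (5,1) (5,2) (5,3) (5,4) (6,0) (6,1) (6,2) (6,3) (6,4)] -> total=15

Answer: .......
.......
.......
##.#...
##.....
#####..
#####..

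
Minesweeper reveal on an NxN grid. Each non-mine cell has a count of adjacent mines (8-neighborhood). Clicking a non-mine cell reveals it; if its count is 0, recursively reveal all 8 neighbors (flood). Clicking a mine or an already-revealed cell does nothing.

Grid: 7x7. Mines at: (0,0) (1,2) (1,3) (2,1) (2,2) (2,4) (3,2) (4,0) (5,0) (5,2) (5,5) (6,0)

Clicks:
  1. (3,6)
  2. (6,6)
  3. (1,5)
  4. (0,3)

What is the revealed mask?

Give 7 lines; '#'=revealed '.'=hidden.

Answer: ...####
....###
.....##
.....##
.....##
.......
......#

Derivation:
Click 1 (3,6) count=0: revealed 12 new [(0,4) (0,5) (0,6) (1,4) (1,5) (1,6) (2,5) (2,6) (3,5) (3,6) (4,5) (4,6)] -> total=12
Click 2 (6,6) count=1: revealed 1 new [(6,6)] -> total=13
Click 3 (1,5) count=1: revealed 0 new [(none)] -> total=13
Click 4 (0,3) count=2: revealed 1 new [(0,3)] -> total=14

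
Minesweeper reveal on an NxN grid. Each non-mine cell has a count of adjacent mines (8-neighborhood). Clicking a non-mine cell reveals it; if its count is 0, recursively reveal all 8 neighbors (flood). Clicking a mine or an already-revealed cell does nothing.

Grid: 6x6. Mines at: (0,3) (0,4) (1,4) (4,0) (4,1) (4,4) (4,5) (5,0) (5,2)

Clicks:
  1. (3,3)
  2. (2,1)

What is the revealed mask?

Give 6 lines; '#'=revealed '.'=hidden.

Click 1 (3,3) count=1: revealed 1 new [(3,3)] -> total=1
Click 2 (2,1) count=0: revealed 14 new [(0,0) (0,1) (0,2) (1,0) (1,1) (1,2) (1,3) (2,0) (2,1) (2,2) (2,3) (3,0) (3,1) (3,2)] -> total=15

Answer: ###...
####..
####..
####..
......
......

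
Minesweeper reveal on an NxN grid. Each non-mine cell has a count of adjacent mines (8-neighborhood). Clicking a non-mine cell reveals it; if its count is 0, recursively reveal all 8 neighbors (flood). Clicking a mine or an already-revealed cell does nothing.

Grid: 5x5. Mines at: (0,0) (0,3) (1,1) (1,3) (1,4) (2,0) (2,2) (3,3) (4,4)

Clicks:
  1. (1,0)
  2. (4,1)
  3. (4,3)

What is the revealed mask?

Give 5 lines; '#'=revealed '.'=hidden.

Click 1 (1,0) count=3: revealed 1 new [(1,0)] -> total=1
Click 2 (4,1) count=0: revealed 6 new [(3,0) (3,1) (3,2) (4,0) (4,1) (4,2)] -> total=7
Click 3 (4,3) count=2: revealed 1 new [(4,3)] -> total=8

Answer: .....
#....
.....
###..
####.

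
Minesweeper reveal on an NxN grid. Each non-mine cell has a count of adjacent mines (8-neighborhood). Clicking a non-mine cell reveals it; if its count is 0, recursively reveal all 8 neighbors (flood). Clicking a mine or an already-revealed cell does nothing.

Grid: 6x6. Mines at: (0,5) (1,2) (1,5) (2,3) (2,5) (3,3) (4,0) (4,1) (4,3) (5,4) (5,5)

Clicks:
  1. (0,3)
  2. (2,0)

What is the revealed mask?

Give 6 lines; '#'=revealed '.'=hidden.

Click 1 (0,3) count=1: revealed 1 new [(0,3)] -> total=1
Click 2 (2,0) count=0: revealed 8 new [(0,0) (0,1) (1,0) (1,1) (2,0) (2,1) (3,0) (3,1)] -> total=9

Answer: ##.#..
##....
##....
##....
......
......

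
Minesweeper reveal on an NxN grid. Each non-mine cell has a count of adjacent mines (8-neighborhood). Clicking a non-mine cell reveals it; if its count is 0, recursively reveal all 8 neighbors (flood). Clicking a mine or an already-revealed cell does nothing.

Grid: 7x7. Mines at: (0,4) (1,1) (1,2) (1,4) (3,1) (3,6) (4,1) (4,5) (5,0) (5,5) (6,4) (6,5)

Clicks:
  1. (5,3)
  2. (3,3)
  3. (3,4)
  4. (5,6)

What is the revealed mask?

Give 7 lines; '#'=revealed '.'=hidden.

Answer: .......
.......
..###..
..###..
..###..
..###.#
.......

Derivation:
Click 1 (5,3) count=1: revealed 1 new [(5,3)] -> total=1
Click 2 (3,3) count=0: revealed 11 new [(2,2) (2,3) (2,4) (3,2) (3,3) (3,4) (4,2) (4,3) (4,4) (5,2) (5,4)] -> total=12
Click 3 (3,4) count=1: revealed 0 new [(none)] -> total=12
Click 4 (5,6) count=3: revealed 1 new [(5,6)] -> total=13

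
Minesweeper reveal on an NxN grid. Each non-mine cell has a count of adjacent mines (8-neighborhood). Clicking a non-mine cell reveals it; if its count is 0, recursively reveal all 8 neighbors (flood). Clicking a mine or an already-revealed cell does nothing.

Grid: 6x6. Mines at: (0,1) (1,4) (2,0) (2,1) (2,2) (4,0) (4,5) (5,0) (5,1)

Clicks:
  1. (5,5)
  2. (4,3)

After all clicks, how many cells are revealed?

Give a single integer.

Click 1 (5,5) count=1: revealed 1 new [(5,5)] -> total=1
Click 2 (4,3) count=0: revealed 9 new [(3,2) (3,3) (3,4) (4,2) (4,3) (4,4) (5,2) (5,3) (5,4)] -> total=10

Answer: 10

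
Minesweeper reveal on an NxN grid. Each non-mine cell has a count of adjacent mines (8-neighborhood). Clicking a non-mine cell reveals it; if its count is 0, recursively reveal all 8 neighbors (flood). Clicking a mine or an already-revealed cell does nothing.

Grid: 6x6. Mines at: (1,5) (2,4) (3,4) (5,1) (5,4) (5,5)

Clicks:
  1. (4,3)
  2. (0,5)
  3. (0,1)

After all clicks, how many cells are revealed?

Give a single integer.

Click 1 (4,3) count=2: revealed 1 new [(4,3)] -> total=1
Click 2 (0,5) count=1: revealed 1 new [(0,5)] -> total=2
Click 3 (0,1) count=0: revealed 21 new [(0,0) (0,1) (0,2) (0,3) (0,4) (1,0) (1,1) (1,2) (1,3) (1,4) (2,0) (2,1) (2,2) (2,3) (3,0) (3,1) (3,2) (3,3) (4,0) (4,1) (4,2)] -> total=23

Answer: 23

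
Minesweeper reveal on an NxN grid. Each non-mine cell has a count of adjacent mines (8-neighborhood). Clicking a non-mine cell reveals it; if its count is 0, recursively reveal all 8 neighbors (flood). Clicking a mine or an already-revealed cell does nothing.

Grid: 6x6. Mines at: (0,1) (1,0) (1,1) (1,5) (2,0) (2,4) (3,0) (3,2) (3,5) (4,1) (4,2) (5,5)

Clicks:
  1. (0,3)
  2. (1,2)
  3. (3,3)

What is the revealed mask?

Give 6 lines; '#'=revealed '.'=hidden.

Answer: ..###.
..###.
......
...#..
......
......

Derivation:
Click 1 (0,3) count=0: revealed 6 new [(0,2) (0,3) (0,4) (1,2) (1,3) (1,4)] -> total=6
Click 2 (1,2) count=2: revealed 0 new [(none)] -> total=6
Click 3 (3,3) count=3: revealed 1 new [(3,3)] -> total=7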